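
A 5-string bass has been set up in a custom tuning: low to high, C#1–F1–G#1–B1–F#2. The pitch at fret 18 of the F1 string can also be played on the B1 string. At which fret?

Fret 18 on F1 is MIDI 29 + 18 = 47 (B2). On the B1 string (open MIDI 35), that pitch is 47 − 35 = fret 12.

12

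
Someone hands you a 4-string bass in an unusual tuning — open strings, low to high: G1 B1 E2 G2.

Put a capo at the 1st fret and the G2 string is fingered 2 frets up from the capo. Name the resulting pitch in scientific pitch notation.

A♯2

The capo raises the open G2 by 1 semitone to G♯2; fretting 2 more gives G2 + 1 + 2 = G2 + 3 semitones = A♯2.
(Also written B♭.)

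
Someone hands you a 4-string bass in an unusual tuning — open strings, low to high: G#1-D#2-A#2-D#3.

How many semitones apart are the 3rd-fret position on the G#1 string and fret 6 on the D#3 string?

G#1 at fret 3 → B1 (MIDI 35); D#3 at fret 6 → A3 (MIDI 57).
35 − 57 = -22, so the two pitches are 22 semitones apart, with A3 the higher.

22 semitones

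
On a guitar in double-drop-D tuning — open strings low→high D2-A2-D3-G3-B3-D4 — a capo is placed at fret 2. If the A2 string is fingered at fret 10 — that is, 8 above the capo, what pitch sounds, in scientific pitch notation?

The capo raises the open A2 by 2 semitones to B2; fretting 8 more gives A2 + 2 + 8 = A2 + 10 semitones = G3.

G3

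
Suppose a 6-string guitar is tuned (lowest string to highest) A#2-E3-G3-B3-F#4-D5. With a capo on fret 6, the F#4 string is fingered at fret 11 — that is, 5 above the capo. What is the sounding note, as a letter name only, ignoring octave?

F

The capo raises the open F#4 by 6 semitones to C5; fretting 5 more gives F#4 + 6 + 5 = F#4 + 11 semitones, landing on F.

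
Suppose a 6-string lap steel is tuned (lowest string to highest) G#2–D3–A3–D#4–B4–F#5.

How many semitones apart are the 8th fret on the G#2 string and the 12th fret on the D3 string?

10 semitones

G#2 at fret 8 → E3 (MIDI 52); D3 at fret 12 → D4 (MIDI 62).
52 − 62 = -10, so the two pitches are 10 semitones apart, with D4 the higher.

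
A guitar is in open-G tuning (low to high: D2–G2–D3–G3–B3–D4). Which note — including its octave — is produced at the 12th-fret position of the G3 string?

G4

G3 is MIDI 55. Adding 12 gives 67, which is G4.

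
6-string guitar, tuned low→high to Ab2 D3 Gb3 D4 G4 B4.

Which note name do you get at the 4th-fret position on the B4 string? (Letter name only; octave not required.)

Eb

B4 is MIDI 71. Adding 4 gives 75; 75 mod 12 = 3, i.e. Eb.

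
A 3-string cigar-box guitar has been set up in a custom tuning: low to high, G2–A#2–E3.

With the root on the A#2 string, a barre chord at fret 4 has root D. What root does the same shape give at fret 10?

G#

Moving from fret 4 to fret 10 shifts the root by 6 semitones.
D up 6 semitones is G#.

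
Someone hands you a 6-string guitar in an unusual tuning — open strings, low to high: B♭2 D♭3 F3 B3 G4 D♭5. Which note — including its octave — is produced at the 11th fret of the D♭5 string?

Each fret is one semitone, so D♭5 + 11 = C6.

C6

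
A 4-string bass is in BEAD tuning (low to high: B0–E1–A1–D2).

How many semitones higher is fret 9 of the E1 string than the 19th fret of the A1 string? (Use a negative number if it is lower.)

-15 semitones

E1 at fret 9 → C#2 (MIDI 37); A1 at fret 19 → E3 (MIDI 52).
37 − 52 = -15, so the two pitches are 15 semitones apart.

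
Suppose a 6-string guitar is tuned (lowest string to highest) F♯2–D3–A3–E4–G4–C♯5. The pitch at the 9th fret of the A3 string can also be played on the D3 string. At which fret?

A3 at fret 9 is A3 + 9 semitones = F♯4.
The open D3 string is 7 semitones below the open A3, so the same pitch on the D3 string lies at fret 9 + 7 = 16.

16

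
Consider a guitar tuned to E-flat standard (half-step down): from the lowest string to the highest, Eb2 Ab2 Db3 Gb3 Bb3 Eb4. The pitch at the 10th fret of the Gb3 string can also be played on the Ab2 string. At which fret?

20

Gb3 at fret 10 is Gb3 + 10 semitones = E4.
The open Ab2 string is 10 semitones below the open Gb3, so the same pitch on the Ab2 string lies at fret 10 + 10 = 20.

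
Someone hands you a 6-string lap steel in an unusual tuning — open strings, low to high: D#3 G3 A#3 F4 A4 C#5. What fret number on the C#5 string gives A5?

A5 is 8 semitones above the open C#5 (C#–D–D#–E–F–F#–G–G#–A), so it sits at fret 8.

8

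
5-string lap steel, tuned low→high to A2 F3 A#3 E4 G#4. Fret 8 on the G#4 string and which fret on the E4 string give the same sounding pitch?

12

Fret 8 on G#4 is MIDI 68 + 8 = 76 (E5). On the E4 string (open MIDI 64), that pitch is 76 − 64 = fret 12.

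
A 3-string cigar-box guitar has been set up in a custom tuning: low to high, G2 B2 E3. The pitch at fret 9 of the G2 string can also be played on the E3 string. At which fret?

G2 at fret 9 is G2 + 9 semitones = E3.
The open E3 string is 9 semitones above the open G2, so the same pitch on the E3 string lies at fret 9 − 9 = 0.

0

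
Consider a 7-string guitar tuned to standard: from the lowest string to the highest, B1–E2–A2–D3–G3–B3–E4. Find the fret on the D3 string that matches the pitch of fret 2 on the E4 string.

16

E4 at fret 2 is E4 + 2 semitones = F#4.
The open D3 string is 14 semitones below the open E4, so the same pitch on the D3 string lies at fret 2 + 14 = 16.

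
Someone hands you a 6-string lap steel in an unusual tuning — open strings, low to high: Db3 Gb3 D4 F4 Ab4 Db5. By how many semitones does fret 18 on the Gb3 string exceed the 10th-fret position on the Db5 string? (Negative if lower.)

Gb3 at fret 18 → C5 (MIDI 72); Db5 at fret 10 → B5 (MIDI 83).
72 − 83 = -11, so the two pitches are 11 semitones apart.

-11 semitones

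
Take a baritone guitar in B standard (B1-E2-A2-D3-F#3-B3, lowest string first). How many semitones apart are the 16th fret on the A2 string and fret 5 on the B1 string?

A2 at fret 16 → C#4 (MIDI 61); B1 at fret 5 → E2 (MIDI 40).
61 − 40 = 21, so the two pitches are 21 semitones apart, with C#4 the higher.

21 semitones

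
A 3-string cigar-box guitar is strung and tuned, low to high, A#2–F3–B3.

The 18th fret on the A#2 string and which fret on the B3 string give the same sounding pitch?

5

Fret 18 on A#2 is MIDI 46 + 18 = 64 (E4). On the B3 string (open MIDI 59), that pitch is 64 − 59 = fret 5.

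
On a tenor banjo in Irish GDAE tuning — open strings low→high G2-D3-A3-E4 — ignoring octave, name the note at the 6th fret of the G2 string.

C#

Each fret is one semitone, so G2 + 6 = C#.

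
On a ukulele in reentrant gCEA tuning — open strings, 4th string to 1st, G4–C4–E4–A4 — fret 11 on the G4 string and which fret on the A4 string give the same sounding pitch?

9

G4 at fret 11 is G4 + 11 semitones = F♯5.
The open A4 string is 2 semitones above the open G4, so the same pitch on the A4 string lies at fret 11 − 2 = 9.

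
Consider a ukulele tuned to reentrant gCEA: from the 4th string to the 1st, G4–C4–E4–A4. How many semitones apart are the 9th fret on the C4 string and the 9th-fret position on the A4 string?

C4 at fret 9 → A4 (MIDI 69); A4 at fret 9 → F#5 (MIDI 78).
69 − 78 = -9, so the two pitches are 9 semitones apart, with F#5 the higher.

9 semitones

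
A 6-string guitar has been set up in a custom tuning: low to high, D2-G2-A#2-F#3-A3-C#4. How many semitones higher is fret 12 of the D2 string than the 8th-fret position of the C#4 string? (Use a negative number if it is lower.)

D2 at fret 12 → D3 (MIDI 50); C#4 at fret 8 → A4 (MIDI 69).
50 − 69 = -19, so the two pitches are 19 semitones apart.

-19 semitones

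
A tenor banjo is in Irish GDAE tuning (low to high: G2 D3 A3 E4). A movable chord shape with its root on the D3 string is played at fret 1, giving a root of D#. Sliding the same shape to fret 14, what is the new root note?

Moving from fret 1 to fret 14 shifts the root by 13 semitones.
D# up 13 semitones is E.

E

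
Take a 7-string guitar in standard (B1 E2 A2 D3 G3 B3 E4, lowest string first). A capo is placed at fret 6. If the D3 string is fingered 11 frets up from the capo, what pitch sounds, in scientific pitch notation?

G4

The capo raises the open D3 by 6 semitones to G#3; fretting 11 more gives D3 + 6 + 11 = D3 + 17 semitones = G4.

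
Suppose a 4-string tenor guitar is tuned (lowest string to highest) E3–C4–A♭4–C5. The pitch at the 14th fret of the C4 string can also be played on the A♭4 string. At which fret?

Fret 14 on C4 is MIDI 60 + 14 = 74 (D5). On the A♭4 string (open MIDI 68), that pitch is 74 − 68 = fret 6.

6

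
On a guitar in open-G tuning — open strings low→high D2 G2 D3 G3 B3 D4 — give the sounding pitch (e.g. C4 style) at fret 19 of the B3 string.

B3 is MIDI 59. Adding 19 gives 78, which is F♯5.
(Equivalently spelled G♭5.)

F♯5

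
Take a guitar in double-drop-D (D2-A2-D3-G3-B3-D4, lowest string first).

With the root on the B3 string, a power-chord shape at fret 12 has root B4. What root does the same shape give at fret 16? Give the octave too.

Moving from fret 12 to fret 16 shifts the root by 4 semitones.
B4 up 4 semitones is D♯5.

D♯5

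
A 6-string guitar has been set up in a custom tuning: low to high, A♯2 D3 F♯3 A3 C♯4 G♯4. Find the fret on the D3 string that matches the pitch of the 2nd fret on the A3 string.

9

A3 at fret 2 is A3 + 2 semitones = B3.
The open D3 string is 7 semitones below the open A3, so the same pitch on the D3 string lies at fret 2 + 7 = 9.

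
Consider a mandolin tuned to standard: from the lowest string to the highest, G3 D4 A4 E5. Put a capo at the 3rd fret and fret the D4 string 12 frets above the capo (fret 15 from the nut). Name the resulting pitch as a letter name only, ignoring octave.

The capo raises the open D4 by 3 semitones to F4; fretting 12 more gives D4 + 3 + 12 = D4 + 15 semitones, landing on F.

F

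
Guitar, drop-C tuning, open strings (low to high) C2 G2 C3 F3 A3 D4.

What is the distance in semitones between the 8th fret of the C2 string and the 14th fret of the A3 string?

C2 at fret 8 → G#2 (MIDI 44); A3 at fret 14 → B4 (MIDI 71).
44 − 71 = -27, so the two pitches are 27 semitones apart, with B4 the higher.

27 semitones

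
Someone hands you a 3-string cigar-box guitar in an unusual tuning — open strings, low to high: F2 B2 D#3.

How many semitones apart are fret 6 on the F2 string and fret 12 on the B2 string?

F2 at fret 6 → B2 (MIDI 47); B2 at fret 12 → B3 (MIDI 59).
47 − 59 = -12, so the two pitches are 12 semitones apart, with B3 the higher.

12 semitones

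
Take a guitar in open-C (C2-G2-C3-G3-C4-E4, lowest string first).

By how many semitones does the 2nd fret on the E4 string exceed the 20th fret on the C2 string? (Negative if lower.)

10 semitones

E4 at fret 2 → F#4 (MIDI 66); C2 at fret 20 → G#3 (MIDI 56).
66 − 56 = 10, so the two pitches are 10 semitones apart.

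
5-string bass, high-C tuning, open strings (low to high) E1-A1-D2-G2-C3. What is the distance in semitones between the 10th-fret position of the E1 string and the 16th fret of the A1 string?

11 semitones

E1 at fret 10 → D2 (MIDI 38); A1 at fret 16 → C♯3 (MIDI 49).
38 − 49 = -11, so the two pitches are 11 semitones apart, with C♯3 the higher.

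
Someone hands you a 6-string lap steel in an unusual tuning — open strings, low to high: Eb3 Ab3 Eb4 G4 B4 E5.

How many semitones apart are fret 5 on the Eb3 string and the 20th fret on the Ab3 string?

20 semitones

Eb3 at fret 5 → Ab3 (MIDI 56); Ab3 at fret 20 → E5 (MIDI 76).
56 − 76 = -20, so the two pitches are 20 semitones apart, with E5 the higher.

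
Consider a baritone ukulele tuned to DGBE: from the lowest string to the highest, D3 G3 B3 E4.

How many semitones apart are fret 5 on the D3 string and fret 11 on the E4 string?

D3 at fret 5 → G3 (MIDI 55); E4 at fret 11 → D#5 (MIDI 75).
55 − 75 = -20, so the two pitches are 20 semitones apart, with D#5 the higher.

20 semitones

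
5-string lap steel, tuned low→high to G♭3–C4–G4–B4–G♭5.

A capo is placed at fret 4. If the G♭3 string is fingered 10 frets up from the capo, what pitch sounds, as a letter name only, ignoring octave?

The capo raises the open G♭3 by 4 semitones to B♭3; fretting 10 more gives G♭3 + 4 + 10 = G♭3 + 14 semitones, landing on A♭.
(Also written G♯.)

A♭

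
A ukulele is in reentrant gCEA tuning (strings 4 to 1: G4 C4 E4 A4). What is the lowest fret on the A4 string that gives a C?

3

From A4, count semitones up the chromatic scale until reaching C: A–A#–B–C — 3 steps.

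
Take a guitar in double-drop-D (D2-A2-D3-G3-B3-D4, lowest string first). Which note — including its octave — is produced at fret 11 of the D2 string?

The open D2 string plus 11 semitones: D–D#–E–F–…–B–C–C#.
The walk passes from B into C once, so the octave number goes from 2 to 3.

C♯3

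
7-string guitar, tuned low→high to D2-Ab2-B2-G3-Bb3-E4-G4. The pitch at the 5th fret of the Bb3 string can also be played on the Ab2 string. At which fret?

19

Bb3 at fret 5 is Bb3 + 5 semitones = Eb4.
The open Ab2 string is 14 semitones below the open Bb3, so the same pitch on the Ab2 string lies at fret 5 + 14 = 19.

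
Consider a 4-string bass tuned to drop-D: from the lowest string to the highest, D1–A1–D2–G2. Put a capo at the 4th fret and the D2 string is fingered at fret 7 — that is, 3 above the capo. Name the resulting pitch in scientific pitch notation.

A2

The capo raises the open D2 by 4 semitones to F#2; fretting 3 more gives D2 + 4 + 3 = D2 + 7 semitones = A2.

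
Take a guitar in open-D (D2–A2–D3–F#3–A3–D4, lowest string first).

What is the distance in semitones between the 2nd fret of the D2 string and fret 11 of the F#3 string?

D2 at fret 2 → E2 (MIDI 40); F#3 at fret 11 → F4 (MIDI 65).
40 − 65 = -25, so the two pitches are 25 semitones apart, with F4 the higher.

25 semitones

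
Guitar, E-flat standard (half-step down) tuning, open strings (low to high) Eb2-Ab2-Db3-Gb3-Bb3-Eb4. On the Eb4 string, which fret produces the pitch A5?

A5 is 18 semitones above the open Eb4 (Eb–E–F–Gb–…–G–Ab–A), so it sits at fret 18.

18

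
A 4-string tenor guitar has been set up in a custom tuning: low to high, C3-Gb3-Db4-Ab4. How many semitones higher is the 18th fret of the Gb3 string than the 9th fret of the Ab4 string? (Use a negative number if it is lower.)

-5 semitones

Gb3 at fret 18 → C5 (MIDI 72); Ab4 at fret 9 → F5 (MIDI 77).
72 − 77 = -5, so the two pitches are 5 semitones apart.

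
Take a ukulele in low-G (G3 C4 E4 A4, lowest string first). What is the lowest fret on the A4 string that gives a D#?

From A4, count semitones up the chromatic scale until reaching D#: A–A#–B–C–C#–D–D# — 6 steps.

6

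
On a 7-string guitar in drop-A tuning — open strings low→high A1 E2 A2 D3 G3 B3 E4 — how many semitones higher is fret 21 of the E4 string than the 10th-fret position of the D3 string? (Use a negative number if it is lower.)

25 semitones

E4 at fret 21 → C#6 (MIDI 85); D3 at fret 10 → C4 (MIDI 60).
85 − 60 = 25, so the two pitches are 25 semitones apart.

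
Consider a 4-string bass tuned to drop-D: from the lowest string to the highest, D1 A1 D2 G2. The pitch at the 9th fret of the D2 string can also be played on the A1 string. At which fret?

14

D2 at fret 9 is D2 + 9 semitones = B2.
The open A1 string is 5 semitones below the open D2, so the same pitch on the A1 string lies at fret 9 + 5 = 14.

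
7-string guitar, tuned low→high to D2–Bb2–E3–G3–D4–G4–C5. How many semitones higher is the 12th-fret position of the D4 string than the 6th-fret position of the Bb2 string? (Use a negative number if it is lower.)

22 semitones

D4 at fret 12 → D5 (MIDI 74); Bb2 at fret 6 → E3 (MIDI 52).
74 − 52 = 22, so the two pitches are 22 semitones apart.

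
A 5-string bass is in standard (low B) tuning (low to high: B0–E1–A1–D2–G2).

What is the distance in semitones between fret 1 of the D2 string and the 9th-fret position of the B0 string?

D2 at fret 1 → D#2 (MIDI 39); B0 at fret 9 → G#1 (MIDI 32).
39 − 32 = 7, so the two pitches are 7 semitones apart, with D#2 the higher.

7 semitones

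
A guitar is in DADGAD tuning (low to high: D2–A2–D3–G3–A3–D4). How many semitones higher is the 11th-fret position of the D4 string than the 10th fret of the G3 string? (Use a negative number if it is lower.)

D4 at fret 11 → C#5 (MIDI 73); G3 at fret 10 → F4 (MIDI 65).
73 − 65 = 8, so the two pitches are 8 semitones apart.

8 semitones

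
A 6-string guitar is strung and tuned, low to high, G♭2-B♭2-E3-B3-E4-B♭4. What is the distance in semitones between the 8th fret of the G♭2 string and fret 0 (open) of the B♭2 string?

G♭2 at fret 8 → D3 (MIDI 50); B♭2 at fret 0 → B♭2 (MIDI 46).
50 − 46 = 4, so the two pitches are 4 semitones apart, with D3 the higher.

4 semitones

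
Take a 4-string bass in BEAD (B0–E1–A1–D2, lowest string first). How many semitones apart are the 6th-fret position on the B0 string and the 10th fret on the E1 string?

B0 at fret 6 → F1 (MIDI 29); E1 at fret 10 → D2 (MIDI 38).
29 − 38 = -9, so the two pitches are 9 semitones apart, with D2 the higher.

9 semitones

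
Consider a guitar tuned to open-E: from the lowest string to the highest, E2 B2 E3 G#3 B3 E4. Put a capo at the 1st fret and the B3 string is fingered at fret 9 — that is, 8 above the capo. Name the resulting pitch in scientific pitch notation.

The capo raises the open B3 by 1 semitone to C4; fretting 8 more gives B3 + 1 + 8 = B3 + 9 semitones = G#4.
(Also written Ab.)

G#4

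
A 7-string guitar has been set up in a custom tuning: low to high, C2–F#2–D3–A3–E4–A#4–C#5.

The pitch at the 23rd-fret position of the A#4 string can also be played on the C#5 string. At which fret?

20

A#4 at fret 23 is A#4 + 23 semitones = A6.
The open C#5 string is 3 semitones above the open A#4, so the same pitch on the C#5 string lies at fret 23 − 3 = 20.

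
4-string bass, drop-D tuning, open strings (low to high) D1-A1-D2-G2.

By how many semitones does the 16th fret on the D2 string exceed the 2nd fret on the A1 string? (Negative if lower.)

D2 at fret 16 → F#3 (MIDI 54); A1 at fret 2 → B1 (MIDI 35).
54 − 35 = 19, so the two pitches are 19 semitones apart.

19 semitones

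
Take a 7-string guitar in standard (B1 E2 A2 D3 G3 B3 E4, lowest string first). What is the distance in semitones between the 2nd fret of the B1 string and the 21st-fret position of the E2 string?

24 semitones

B1 at fret 2 → C#2 (MIDI 37); E2 at fret 21 → C#4 (MIDI 61).
37 − 61 = -24, so the two pitches are 24 semitones apart, with C#4 the higher.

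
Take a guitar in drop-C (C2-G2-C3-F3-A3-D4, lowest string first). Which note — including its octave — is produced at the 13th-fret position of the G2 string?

G#3

G2 is MIDI 43. Adding 13 gives 56, which is G#3.
(Equivalently spelled Ab3.)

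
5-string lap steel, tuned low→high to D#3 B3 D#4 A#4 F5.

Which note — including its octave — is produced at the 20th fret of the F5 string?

C#7

F5 is MIDI 77. Adding 20 gives 97, which is C#7.
(Equivalently spelled Db7.)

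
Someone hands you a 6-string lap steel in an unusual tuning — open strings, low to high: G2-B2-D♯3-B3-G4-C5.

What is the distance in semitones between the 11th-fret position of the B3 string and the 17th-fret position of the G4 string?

14 semitones

B3 at fret 11 → A♯4 (MIDI 70); G4 at fret 17 → C6 (MIDI 84).
70 − 84 = -14, so the two pitches are 14 semitones apart, with C6 the higher.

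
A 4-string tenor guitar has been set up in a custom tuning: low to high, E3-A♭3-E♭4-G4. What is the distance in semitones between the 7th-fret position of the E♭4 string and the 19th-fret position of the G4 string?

E♭4 at fret 7 → B♭4 (MIDI 70); G4 at fret 19 → D6 (MIDI 86).
70 − 86 = -16, so the two pitches are 16 semitones apart, with D6 the higher.

16 semitones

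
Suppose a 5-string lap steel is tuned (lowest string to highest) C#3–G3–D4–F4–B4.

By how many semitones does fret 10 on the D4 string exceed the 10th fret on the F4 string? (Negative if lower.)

D4 at fret 10 → C5 (MIDI 72); F4 at fret 10 → D#5 (MIDI 75).
72 − 75 = -3, so the two pitches are 3 semitones apart.

-3 semitones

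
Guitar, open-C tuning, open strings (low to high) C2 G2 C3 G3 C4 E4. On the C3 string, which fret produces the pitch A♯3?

10

A♯3 is 10 semitones above the open C3 (C–C#–D–D#–…–G#–A–A#), so it sits at fret 10.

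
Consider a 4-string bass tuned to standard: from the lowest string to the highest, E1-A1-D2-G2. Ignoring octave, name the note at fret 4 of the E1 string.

G#

The open E1 string plus 4 semitones: E–F–F#–G–G#.
(Equivalently spelled Ab.)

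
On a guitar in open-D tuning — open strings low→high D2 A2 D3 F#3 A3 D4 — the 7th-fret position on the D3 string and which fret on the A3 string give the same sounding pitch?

0

Fret 7 on D3 is MIDI 50 + 7 = 57 (A3). On the A3 string (open MIDI 57), that pitch is 57 − 57 = fret 0.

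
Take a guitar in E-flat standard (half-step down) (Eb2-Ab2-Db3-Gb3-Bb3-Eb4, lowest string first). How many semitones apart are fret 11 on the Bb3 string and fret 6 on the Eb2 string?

Bb3 at fret 11 → A4 (MIDI 69); Eb2 at fret 6 → A2 (MIDI 45).
69 − 45 = 24, so the two pitches are 24 semitones apart, with A4 the higher.

24 semitones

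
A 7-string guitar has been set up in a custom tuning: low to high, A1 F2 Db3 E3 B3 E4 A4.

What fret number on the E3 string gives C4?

C4 is 8 semitones above the open E3 (E–F–Gb–G–Ab–A–Bb–B–C), so it sits at fret 8.

8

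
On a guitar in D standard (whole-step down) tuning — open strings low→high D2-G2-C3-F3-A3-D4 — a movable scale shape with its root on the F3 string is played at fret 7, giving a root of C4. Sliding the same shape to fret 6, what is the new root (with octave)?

Moving from fret 7 to fret 6 shifts the root by -1 semitone.
C4 down 1 semitone is B3.

B3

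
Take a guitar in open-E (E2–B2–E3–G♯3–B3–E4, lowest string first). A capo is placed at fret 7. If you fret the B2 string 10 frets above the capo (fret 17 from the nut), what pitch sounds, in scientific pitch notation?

E4

The capo raises the open B2 by 7 semitones to F♯3; fretting 10 more gives B2 + 7 + 10 = B2 + 17 semitones = E4.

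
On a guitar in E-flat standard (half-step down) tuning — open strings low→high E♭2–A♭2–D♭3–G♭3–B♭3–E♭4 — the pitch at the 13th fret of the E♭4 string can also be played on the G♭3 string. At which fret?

E♭4 at fret 13 is E♭4 + 13 semitones = E5.
The open G♭3 string is 9 semitones below the open E♭4, so the same pitch on the G♭3 string lies at fret 13 + 9 = 22.

22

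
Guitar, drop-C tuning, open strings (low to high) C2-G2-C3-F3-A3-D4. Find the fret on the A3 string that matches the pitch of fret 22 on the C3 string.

C3 at fret 22 is C3 + 22 semitones = A♯4.
The open A3 string is 9 semitones above the open C3, so the same pitch on the A3 string lies at fret 22 − 9 = 13.

13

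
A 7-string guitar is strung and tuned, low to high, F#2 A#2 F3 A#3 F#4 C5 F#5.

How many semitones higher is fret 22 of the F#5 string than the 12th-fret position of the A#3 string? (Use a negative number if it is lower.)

30 semitones

F#5 at fret 22 → E7 (MIDI 100); A#3 at fret 12 → A#4 (MIDI 70).
100 − 70 = 30, so the two pitches are 30 semitones apart.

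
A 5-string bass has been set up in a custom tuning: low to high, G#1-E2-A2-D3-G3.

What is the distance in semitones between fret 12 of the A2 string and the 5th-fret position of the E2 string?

12 semitones

A2 at fret 12 → A3 (MIDI 57); E2 at fret 5 → A2 (MIDI 45).
57 − 45 = 12, so the two pitches are 12 semitones apart, with A3 the higher.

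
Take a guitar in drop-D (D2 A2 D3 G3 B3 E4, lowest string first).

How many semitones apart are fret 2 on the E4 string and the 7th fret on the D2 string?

21 semitones

E4 at fret 2 → F♯4 (MIDI 66); D2 at fret 7 → A2 (MIDI 45).
66 − 45 = 21, so the two pitches are 21 semitones apart, with F♯4 the higher.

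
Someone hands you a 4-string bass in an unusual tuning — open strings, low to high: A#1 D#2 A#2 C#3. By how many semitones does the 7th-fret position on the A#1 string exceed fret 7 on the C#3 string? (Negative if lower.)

A#1 at fret 7 → F2 (MIDI 41); C#3 at fret 7 → G#3 (MIDI 56).
41 − 56 = -15, so the two pitches are 15 semitones apart.

-15 semitones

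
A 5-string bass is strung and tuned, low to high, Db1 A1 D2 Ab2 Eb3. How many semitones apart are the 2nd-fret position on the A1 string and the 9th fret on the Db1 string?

A1 at fret 2 → B1 (MIDI 35); Db1 at fret 9 → Bb1 (MIDI 34).
35 − 34 = 1, so the two pitches are 1 semitone apart, with B1 the higher.

1 semitone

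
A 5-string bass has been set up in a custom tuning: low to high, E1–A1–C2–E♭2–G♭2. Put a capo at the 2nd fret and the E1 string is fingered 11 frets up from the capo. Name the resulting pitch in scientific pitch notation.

F2

The capo raises the open E1 by 2 semitones to G♭1; fretting 11 more gives E1 + 2 + 11 = E1 + 13 semitones = F2.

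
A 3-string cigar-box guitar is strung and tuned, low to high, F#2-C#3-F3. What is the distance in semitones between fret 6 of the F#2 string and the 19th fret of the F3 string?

F#2 at fret 6 → C3 (MIDI 48); F3 at fret 19 → C5 (MIDI 72).
48 − 72 = -24, so the two pitches are 24 semitones apart, with C5 the higher.

24 semitones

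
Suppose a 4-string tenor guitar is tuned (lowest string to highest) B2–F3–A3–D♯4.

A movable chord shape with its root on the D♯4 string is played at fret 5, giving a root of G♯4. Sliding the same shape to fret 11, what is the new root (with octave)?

D5

Moving from fret 5 to fret 11 shifts the root by 6 semitones.
G♯4 up 6 semitones is D5.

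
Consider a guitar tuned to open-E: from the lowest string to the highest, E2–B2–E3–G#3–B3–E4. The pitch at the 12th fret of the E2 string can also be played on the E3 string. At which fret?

E2 at fret 12 is E2 + 12 semitones = E3.
The open E3 string is 12 semitones above the open E2, so the same pitch on the E3 string lies at fret 12 − 12 = 0.

0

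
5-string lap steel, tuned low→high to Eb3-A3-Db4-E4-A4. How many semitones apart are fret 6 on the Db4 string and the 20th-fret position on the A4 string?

Db4 at fret 6 → G4 (MIDI 67); A4 at fret 20 → F6 (MIDI 89).
67 − 89 = -22, so the two pitches are 22 semitones apart, with F6 the higher.

22 semitones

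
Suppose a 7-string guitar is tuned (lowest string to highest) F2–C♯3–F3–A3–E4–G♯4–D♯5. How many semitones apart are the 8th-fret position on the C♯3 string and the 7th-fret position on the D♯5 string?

25 semitones

C♯3 at fret 8 → A3 (MIDI 57); D♯5 at fret 7 → A♯5 (MIDI 82).
57 − 82 = -25, so the two pitches are 25 semitones apart, with A♯5 the higher.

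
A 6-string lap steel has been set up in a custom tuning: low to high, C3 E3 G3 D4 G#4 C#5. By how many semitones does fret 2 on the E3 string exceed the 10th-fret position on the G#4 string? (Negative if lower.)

-24 semitones

E3 at fret 2 → F#3 (MIDI 54); G#4 at fret 10 → F#5 (MIDI 78).
54 − 78 = -24, so the two pitches are 24 semitones apart.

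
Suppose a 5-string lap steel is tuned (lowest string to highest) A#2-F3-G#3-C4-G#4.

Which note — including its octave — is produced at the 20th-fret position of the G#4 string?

G#4 is MIDI 68. Adding 20 gives 88, which is E6.

E6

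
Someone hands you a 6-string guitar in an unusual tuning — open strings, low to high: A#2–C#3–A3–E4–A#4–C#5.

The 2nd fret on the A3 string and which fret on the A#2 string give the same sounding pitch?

13

Fret 2 on A3 is MIDI 57 + 2 = 59 (B3). On the A#2 string (open MIDI 46), that pitch is 59 − 46 = fret 13.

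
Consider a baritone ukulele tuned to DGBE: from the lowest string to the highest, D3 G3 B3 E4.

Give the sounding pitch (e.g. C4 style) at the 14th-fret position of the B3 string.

The open B3 string plus 14 semitones: B–C–C#–D–…–B–C–C#.
The walk passes from B into C 2 times, so the octave number goes from 3 to 5.
(Equivalently spelled Db5.)

C#5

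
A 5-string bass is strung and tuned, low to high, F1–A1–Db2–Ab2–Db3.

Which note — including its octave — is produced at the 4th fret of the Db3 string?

The open Db3 string plus 4 semitones: Db–D–Eb–E–F.
No B→C boundary is crossed, so the octave stays at 3.

F3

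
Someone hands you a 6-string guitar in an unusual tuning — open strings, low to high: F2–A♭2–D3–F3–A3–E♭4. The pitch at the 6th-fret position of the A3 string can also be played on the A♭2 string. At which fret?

19

Fret 6 on A3 is MIDI 57 + 6 = 63 (E♭4). On the A♭2 string (open MIDI 44), that pitch is 63 − 44 = fret 19.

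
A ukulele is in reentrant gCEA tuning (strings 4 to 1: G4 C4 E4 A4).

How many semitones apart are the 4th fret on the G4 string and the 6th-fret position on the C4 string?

5 semitones

G4 at fret 4 → B4 (MIDI 71); C4 at fret 6 → F#4 (MIDI 66).
71 − 66 = 5, so the two pitches are 5 semitones apart, with B4 the higher.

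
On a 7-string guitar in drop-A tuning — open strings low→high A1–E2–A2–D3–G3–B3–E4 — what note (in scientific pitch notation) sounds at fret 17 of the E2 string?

A3

Each fret is one semitone, so E2 + 17 = A3.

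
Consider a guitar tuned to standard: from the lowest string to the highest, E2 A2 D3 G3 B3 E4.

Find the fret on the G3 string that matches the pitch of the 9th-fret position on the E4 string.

18

Fret 9 on E4 is MIDI 64 + 9 = 73 (C♯5). On the G3 string (open MIDI 55), that pitch is 73 − 55 = fret 18.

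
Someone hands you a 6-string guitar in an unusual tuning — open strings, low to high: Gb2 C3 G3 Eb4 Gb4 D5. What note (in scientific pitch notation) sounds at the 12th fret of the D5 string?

Each fret is one semitone, so D5 + 12 = D6.

D6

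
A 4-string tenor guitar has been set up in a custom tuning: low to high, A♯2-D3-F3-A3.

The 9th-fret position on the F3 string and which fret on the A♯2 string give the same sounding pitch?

F3 at fret 9 is F3 + 9 semitones = D4.
The open A♯2 string is 7 semitones below the open F3, so the same pitch on the A♯2 string lies at fret 9 + 7 = 16.

16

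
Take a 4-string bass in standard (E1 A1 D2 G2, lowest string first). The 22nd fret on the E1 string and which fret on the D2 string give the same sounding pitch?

Fret 22 on E1 is MIDI 28 + 22 = 50 (D3). On the D2 string (open MIDI 38), that pitch is 50 − 38 = fret 12.

12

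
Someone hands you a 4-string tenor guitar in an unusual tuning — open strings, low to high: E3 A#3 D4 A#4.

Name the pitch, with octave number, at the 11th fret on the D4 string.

D4 is MIDI 62. Adding 11 gives 73, which is C#5.
(Equivalently spelled Db5.)

C#5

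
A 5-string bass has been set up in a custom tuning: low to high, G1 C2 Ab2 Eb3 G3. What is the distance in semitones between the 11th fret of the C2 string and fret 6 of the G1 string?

10 semitones

C2 at fret 11 → B2 (MIDI 47); G1 at fret 6 → Db2 (MIDI 37).
47 − 37 = 10, so the two pitches are 10 semitones apart, with B2 the higher.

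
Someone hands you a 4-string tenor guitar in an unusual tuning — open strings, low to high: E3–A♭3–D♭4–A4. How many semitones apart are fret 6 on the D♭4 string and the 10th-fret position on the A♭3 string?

1 semitone

D♭4 at fret 6 → G4 (MIDI 67); A♭3 at fret 10 → G♭4 (MIDI 66).
67 − 66 = 1, so the two pitches are 1 semitone apart, with G4 the higher.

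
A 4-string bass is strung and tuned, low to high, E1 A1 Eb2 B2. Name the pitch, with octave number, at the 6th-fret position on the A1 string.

A1 is MIDI 33. Adding 6 gives 39, which is Eb2.
(Equivalently spelled D#2.)

Eb2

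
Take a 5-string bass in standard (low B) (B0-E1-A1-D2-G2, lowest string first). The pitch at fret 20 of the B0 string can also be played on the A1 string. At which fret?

B0 at fret 20 is B0 + 20 semitones = G2.
The open A1 string is 10 semitones above the open B0, so the same pitch on the A1 string lies at fret 20 − 10 = 10.

10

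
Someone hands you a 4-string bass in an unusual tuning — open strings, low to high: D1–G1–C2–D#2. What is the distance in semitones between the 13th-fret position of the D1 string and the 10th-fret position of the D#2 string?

D1 at fret 13 → D#2 (MIDI 39); D#2 at fret 10 → C#3 (MIDI 49).
39 − 49 = -10, so the two pitches are 10 semitones apart, with C#3 the higher.

10 semitones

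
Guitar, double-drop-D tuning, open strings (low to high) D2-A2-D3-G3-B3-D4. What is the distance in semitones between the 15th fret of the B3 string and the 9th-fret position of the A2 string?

B3 at fret 15 → D5 (MIDI 74); A2 at fret 9 → F♯3 (MIDI 54).
74 − 54 = 20, so the two pitches are 20 semitones apart, with D5 the higher.

20 semitones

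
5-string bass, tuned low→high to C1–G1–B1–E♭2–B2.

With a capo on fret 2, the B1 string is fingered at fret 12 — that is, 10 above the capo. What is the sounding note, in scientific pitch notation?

B2

The capo raises the open B1 by 2 semitones to D♭2; fretting 10 more gives B1 + 2 + 10 = B1 + 12 semitones = B2.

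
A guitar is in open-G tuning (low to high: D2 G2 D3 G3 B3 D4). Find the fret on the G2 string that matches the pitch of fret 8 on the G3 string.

20

Fret 8 on G3 is MIDI 55 + 8 = 63 (D#4). On the G2 string (open MIDI 43), that pitch is 63 − 43 = fret 20.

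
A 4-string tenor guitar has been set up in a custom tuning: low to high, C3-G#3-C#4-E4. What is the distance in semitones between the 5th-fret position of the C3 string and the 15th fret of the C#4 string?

23 semitones

C3 at fret 5 → F3 (MIDI 53); C#4 at fret 15 → E5 (MIDI 76).
53 − 76 = -23, so the two pitches are 23 semitones apart, with E5 the higher.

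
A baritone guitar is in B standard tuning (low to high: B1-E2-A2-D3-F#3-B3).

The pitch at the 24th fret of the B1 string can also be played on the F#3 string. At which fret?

Fret 24 on B1 is MIDI 35 + 24 = 59 (B3). On the F#3 string (open MIDI 54), that pitch is 59 − 54 = fret 5.

5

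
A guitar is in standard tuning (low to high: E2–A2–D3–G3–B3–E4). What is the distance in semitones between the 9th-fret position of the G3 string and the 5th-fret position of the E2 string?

G3 at fret 9 → E4 (MIDI 64); E2 at fret 5 → A2 (MIDI 45).
64 − 45 = 19, so the two pitches are 19 semitones apart, with E4 the higher.

19 semitones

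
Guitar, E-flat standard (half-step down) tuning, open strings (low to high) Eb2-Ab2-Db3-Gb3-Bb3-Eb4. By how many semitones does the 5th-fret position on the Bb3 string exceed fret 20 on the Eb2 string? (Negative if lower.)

Bb3 at fret 5 → Eb4 (MIDI 63); Eb2 at fret 20 → B3 (MIDI 59).
63 − 59 = 4, so the two pitches are 4 semitones apart.

4 semitones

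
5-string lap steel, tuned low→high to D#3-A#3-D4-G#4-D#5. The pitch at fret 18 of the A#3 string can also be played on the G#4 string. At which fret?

8

A#3 at fret 18 is A#3 + 18 semitones = E5.
The open G#4 string is 10 semitones above the open A#3, so the same pitch on the G#4 string lies at fret 18 − 10 = 8.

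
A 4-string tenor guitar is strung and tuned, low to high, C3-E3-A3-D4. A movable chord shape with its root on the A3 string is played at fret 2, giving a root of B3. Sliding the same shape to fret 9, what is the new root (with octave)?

F♯4

Moving from fret 2 to fret 9 shifts the root by 7 semitones.
B3 up 7 semitones is F♯4.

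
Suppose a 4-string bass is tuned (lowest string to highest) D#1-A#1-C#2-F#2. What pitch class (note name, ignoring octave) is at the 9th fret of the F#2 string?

D#

F#2 is MIDI 42. Adding 9 gives 51; 51 mod 12 = 3, i.e. D#.
(Equivalently spelled Eb.)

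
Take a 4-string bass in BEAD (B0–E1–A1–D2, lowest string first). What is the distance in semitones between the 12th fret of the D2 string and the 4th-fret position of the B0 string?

D2 at fret 12 → D3 (MIDI 50); B0 at fret 4 → D#1 (MIDI 27).
50 − 27 = 23, so the two pitches are 23 semitones apart, with D3 the higher.

23 semitones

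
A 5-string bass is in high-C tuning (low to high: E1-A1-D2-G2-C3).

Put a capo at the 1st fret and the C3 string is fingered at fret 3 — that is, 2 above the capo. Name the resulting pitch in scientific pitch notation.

D#3

The capo raises the open C3 by 1 semitone to C#3; fretting 2 more gives C3 + 1 + 2 = C3 + 3 semitones = D#3.
(Also written Eb.)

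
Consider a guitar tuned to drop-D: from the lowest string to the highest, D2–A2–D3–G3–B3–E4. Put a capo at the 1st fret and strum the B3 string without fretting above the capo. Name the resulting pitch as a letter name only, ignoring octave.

The capo raises the open B3 by 1 semitone to C4; fretting 0 more gives B3 + 1 + 0 = B3 + 1 semitone, landing on C.

C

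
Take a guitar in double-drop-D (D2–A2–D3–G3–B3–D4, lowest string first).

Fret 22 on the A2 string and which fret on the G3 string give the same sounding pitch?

12

Fret 22 on A2 is MIDI 45 + 22 = 67 (G4). On the G3 string (open MIDI 55), that pitch is 67 − 55 = fret 12.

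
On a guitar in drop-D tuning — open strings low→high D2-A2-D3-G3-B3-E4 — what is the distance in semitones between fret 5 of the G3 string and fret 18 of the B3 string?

17 semitones

G3 at fret 5 → C4 (MIDI 60); B3 at fret 18 → F5 (MIDI 77).
60 − 77 = -17, so the two pitches are 17 semitones apart, with F5 the higher.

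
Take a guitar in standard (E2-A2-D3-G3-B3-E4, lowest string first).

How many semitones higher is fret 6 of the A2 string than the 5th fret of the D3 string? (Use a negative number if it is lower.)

A2 at fret 6 → D♯3 (MIDI 51); D3 at fret 5 → G3 (MIDI 55).
51 − 55 = -4, so the two pitches are 4 semitones apart.

-4 semitones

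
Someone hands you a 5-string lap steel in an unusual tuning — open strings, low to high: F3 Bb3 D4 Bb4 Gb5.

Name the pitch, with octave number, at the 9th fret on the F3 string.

D4

F3 is MIDI 53. Adding 9 gives 62, which is D4.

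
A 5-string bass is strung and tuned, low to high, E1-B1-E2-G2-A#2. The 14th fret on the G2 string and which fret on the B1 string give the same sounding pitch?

22

G2 at fret 14 is G2 + 14 semitones = A3.
The open B1 string is 8 semitones below the open G2, so the same pitch on the B1 string lies at fret 14 + 8 = 22.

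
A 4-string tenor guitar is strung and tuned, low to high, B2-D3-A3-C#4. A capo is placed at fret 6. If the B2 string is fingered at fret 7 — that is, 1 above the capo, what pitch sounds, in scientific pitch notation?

F#3

The capo raises the open B2 by 6 semitones to F3; fretting 1 more gives B2 + 6 + 1 = B2 + 7 semitones = F#3.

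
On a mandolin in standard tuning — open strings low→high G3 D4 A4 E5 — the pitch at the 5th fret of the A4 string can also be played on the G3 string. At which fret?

19

A4 at fret 5 is A4 + 5 semitones = D5.
The open G3 string is 14 semitones below the open A4, so the same pitch on the G3 string lies at fret 5 + 14 = 19.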